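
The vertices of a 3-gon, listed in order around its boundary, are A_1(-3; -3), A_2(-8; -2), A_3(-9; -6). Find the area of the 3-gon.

A_1→A_2: (-3)(-2) − (-8)(-3) = -18
A_2→A_3: (-8)(-6) − (-9)(-2) = 30
A_3→A_1: (-9)(-3) − (-3)(-6) = 9
Σ = 21
Area = |Σ|/2 = 10.5.

10.5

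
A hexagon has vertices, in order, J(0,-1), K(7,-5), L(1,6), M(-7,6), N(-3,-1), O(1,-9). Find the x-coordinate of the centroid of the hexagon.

-85/231

Apply the shoelace formula. First the cross-terms c_i = x_i·y_{i+1} − x_{i+1}·y_i:
  7, 47, 48, 25, 28, -1  ⇒  2A = 154, A = 77.
Then Σ (x_i + x_{i+1})·c_i = -170, so x̄ = -170 / (6·77) = -85/231.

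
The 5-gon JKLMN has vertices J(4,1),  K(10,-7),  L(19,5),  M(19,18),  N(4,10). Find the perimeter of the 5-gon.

|JK| = √((6)² + (-8)²) = √100 = 10
|KL| = √((9)² + (12)²) = √225 = 15
|LM| = √((0)² + (13)²) = √169 = 13
|MN| = √((-15)² + (-8)²) = √289 = 17
|NJ| = √((0)² + (-9)²) = √81 = 9
Perimeter = 10 + 15 + 13 + 17 + 9 = 64.

64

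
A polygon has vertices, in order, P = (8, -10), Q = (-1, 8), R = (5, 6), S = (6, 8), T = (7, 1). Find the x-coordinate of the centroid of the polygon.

Apply the shoelace (surveyor's) formula. First the cross-terms c_i = x_i·y_{i+1} − x_{i+1}·y_i:
  54, -46, 4, -50, -78  ⇒  2A = -116, A = -58.
Then Σ (x_i + x_{i+1})·c_i = -1582, so x̄ = -1582 / (6·(-58)) = 791/174.

791/174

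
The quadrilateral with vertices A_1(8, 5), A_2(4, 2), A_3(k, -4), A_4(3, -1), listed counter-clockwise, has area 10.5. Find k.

Write out the shoelace sum; only the two edges meeting at A_3 involve k:
2·Area = [(4·(-4) − k·2) + (k·(-1) − 3·(-4))] + 19
       = -3·k + 15 = 21
⇒ k = -2.

-2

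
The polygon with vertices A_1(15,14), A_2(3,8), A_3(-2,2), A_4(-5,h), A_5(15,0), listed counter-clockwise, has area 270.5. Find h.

-13

The doubled signed area Σ (x_i y_{i+1} − x_{i+1} y_i) is linear in h.
With h=0 it equals 320; the coefficient of h is -17 (from the two edges through A_4).
So -17·h + 320 = 2·270.5 = 541 ⇒ h = -13.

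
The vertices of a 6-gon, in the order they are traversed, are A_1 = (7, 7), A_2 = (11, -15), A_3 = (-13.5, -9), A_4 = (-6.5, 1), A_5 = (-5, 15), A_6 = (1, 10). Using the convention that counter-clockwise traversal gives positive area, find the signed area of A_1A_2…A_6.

Apply the surveyor's formula: 2A = Σ (x_i·y_{i+1} − x_{i+1}·y_i), indices taken mod 6.
Σ = (-182) + (-301.5) + (-72) + (-92.5) + (-65) + (-63) = -776
Signed area = Σ/2 = -388 (negative ⇒ clockwise traversal).

-388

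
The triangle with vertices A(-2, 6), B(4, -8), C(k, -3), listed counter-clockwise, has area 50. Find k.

9

Write out the shoelace sum; only the two edges meeting at C involve k:
2·Area = [(4·(-3) − k·(-8)) + (k·6 − (-2)·(-3))] + -8
       = 14·k + -26 = 100
⇒ k = 9.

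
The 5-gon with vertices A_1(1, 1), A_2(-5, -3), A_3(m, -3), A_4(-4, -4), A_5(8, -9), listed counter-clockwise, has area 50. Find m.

Write out the shoelace sum; only the two edges meeting at A_3 involve m:
2·Area = [((-5)·(-3) − m·(-3)) + (m·(-4) − (-4)·(-3))] + 87
       = -1·m + 90 = 100
⇒ m = -10.

-10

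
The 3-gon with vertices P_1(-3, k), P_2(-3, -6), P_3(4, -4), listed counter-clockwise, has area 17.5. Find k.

The doubled signed area Σ (x_i y_{i+1} − x_{i+1} y_i) is linear in k.
With k=0 it equals 42; the coefficient of k is 7 (from the two edges through P_1).
So 7·k + 42 = 2·17.5 = 35 ⇒ k = -1.

-1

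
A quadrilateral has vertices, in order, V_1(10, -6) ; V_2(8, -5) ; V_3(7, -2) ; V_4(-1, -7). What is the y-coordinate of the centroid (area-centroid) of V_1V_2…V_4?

Apply the surveyor's formula. First the cross-terms c_i = x_i·y_{i+1} − x_{i+1}·y_i:
  -2, 19, -51, 76  ⇒  2A = 42, A = 21.
Then Σ (y_i + y_{i+1})·c_i = -640, so ȳ = -640 / (6·21) = -320/63.

-320/63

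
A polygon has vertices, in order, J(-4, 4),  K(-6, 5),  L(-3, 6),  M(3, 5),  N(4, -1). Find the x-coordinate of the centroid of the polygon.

4/61

Apply the surveyor's formula. First the cross-terms c_i = x_i·y_{i+1} − x_{i+1}·y_i:
  4, -21, -33, -23, 12  ⇒  2A = -61, A = -30.5.
Then Σ (x_i + x_{i+1})·c_i = -12, so x̄ = -12 / (6·(-30.5)) = 4/61.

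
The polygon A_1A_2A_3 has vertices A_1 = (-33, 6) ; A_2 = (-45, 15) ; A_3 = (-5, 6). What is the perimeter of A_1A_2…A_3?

|A_1A_2| = √((-12)² + (9)²) = √225 = 15
|A_2A_3| = √((40)² + (-9)²) = √1681 = 41
|A_3A_1| = √((-28)² + (0)²) = √784 = 28
Perimeter = 15 + 41 + 28 = 84.

84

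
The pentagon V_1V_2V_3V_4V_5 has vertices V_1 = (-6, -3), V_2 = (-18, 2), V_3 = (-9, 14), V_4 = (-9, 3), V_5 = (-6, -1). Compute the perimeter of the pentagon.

46

|V_1V_2| = √((-12)² + (5)²) = √169 = 13
|V_2V_3| = √((9)² + (12)²) = √225 = 15
|V_3V_4| = √((0)² + (-11)²) = √121 = 11
|V_4V_5| = √((3)² + (-4)²) = √25 = 5
|V_5V_1| = √((0)² + (-2)²) = √4 = 2
Perimeter = 13 + 15 + 11 + 5 + 2 = 46.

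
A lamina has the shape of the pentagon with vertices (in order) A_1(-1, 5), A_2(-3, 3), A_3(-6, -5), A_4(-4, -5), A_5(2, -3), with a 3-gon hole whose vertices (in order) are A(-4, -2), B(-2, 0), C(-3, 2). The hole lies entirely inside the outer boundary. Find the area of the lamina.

Outer boundary:
Σ = (12) + (33) + (10) + (22) + (7) = 84
Area = |Σ|/2 = 42.
Hole:
Apply the surveyor's formula: 2A = Σ (x_i·y_{i+1} − x_{i+1}·y_i), indices taken mod 3.
Σ = (-4) + (-4) + (14) = 6
Area = |Σ|/2 = 3.
Net area = 42 − 3 = 39.

39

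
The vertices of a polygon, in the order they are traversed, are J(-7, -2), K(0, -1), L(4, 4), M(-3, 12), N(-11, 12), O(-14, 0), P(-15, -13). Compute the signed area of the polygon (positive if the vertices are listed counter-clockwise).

Apply the shoelace formula: 2A = Σ (x_i·y_{i+1} − x_{i+1}·y_i), indices taken mod 7.
Σ = (7) + (4) + (60) + (96) + (168) + (182) + (-61) = 456
Signed area = Σ/2 = 228 (positive ⇒ counter-clockwise traversal).

228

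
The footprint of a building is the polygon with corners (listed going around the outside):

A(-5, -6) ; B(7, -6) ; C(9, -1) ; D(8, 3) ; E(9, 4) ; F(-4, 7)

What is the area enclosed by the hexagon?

Apply Gauss's area formula: 2A = Σ (x_i·y_{i+1} − x_{i+1}·y_i), indices taken mod 6.
A→B: (-5)(-6) − (7)(-6) = 72
B→C: (7)(-1) − (9)(-6) = 47
C→D: (9)(3) − (8)(-1) = 35
D→E: (8)(4) − (9)(3) = 5
E→F: (9)(7) − (-4)(4) = 79
F→A: (-4)(-6) − (-5)(7) = 59
Σ = 297
Area = |Σ|/2 = 148.5.

148.5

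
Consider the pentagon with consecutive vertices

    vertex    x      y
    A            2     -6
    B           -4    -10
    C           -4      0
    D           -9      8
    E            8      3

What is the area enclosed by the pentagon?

130.5

Apply the shoelace formula: 2A = Σ (x_i·y_{i+1} − x_{i+1}·y_i), indices taken mod 5.
Σ = (-44) + (-40) + (-32) + (-91) + (-54) = -261
Area = |Σ|/2 = 130.5.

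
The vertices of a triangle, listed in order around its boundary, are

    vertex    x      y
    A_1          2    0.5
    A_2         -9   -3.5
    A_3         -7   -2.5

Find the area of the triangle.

Apply the surveyor's formula: 2A = Σ (x_i·y_{i+1} − x_{i+1}·y_i), indices taken mod 3.
A_1→A_2: (2)(-3.5) − (-9)(0.5) = -2.5
A_2→A_3: (-9)(-2.5) − (-7)(-3.5) = -2
A_3→A_1: (-7)(0.5) − (2)(-2.5) = 1.5
Σ = -3
Area = |Σ|/2 = 1.5.

1.5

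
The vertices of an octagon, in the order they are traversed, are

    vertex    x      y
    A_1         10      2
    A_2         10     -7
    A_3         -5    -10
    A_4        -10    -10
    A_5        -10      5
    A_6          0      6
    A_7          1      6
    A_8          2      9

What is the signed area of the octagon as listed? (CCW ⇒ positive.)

Σ = (-90) + (-135) + (-50) + (-150) + (-60) + (-6) + (-3) + (-86) = -580
Signed area = Σ/2 = -290 (negative ⇒ clockwise traversal).

-290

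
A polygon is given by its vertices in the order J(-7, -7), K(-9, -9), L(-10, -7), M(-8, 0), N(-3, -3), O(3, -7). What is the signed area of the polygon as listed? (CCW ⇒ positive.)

Apply the shoelace formula: 2A = Σ (x_i·y_{i+1} − x_{i+1}·y_i), indices taken mod 6.
Σ = (0) + (-27) + (-56) + (24) + (30) + (-70) = -99
Signed area = Σ/2 = -49.5 (negative ⇒ clockwise traversal).

-49.5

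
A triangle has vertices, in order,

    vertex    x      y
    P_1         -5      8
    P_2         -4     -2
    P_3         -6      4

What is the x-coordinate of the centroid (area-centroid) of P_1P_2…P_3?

Apply the shoelace (surveyor's) formula. First the cross-terms c_i = x_i·y_{i+1} − x_{i+1}·y_i:
  42, -28, -28  ⇒  2A = -14, A = -7.
Then Σ (x_i + x_{i+1})·c_i = 210, so x̄ = 210 / (6·(-7)) = -5.

-5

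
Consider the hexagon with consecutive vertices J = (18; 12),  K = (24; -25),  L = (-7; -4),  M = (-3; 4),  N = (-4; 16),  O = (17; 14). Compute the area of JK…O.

728.5

Apply the shoelace (surveyor's) formula: 2A = Σ (x_i·y_{i+1} − x_{i+1}·y_i), indices taken mod 6.
Cross-terms: -738, -271, -40, -32, -328, -48  ⇒  Σ = -1457
Area = |Σ|/2 = 728.5.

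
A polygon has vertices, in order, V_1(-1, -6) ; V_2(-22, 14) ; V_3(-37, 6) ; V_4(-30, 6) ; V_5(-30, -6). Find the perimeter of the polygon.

94

|V_1V_2| = √((-21)² + (20)²) = √841 = 29
|V_2V_3| = √((-15)² + (-8)²) = √289 = 17
|V_3V_4| = √((7)² + (0)²) = √49 = 7
|V_4V_5| = √((0)² + (-12)²) = √144 = 12
|V_5V_1| = √((29)² + (0)²) = √841 = 29
Perimeter = 29 + 17 + 7 + 12 + 29 = 94.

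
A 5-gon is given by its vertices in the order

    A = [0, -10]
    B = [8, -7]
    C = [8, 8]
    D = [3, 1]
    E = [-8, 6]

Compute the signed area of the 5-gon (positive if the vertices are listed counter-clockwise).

Apply Gauss's area formula: 2A = Σ (x_i·y_{i+1} − x_{i+1}·y_i), indices taken mod 5.
Cross-terms: 80, 120, -16, 26, 80  ⇒  Σ = 290
Signed area = Σ/2 = 145 (positive ⇒ counter-clockwise traversal).

145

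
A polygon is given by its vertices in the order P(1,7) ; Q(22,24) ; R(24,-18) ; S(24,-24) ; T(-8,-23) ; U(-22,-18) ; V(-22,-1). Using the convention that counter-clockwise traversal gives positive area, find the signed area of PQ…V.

Apply the surveyor's formula: 2A = Σ (x_i·y_{i+1} − x_{i+1}·y_i), indices taken mod 7.
P→Q: (1)(24) − (22)(7) = -130
Q→R: (22)(-18) − (24)(24) = -972
R→S: (24)(-24) − (24)(-18) = -144
S→T: (24)(-23) − (-8)(-24) = -744
T→U: (-8)(-18) − (-22)(-23) = -362
U→V: (-22)(-1) − (-22)(-18) = -374
V→P: (-22)(7) − (1)(-1) = -153
Σ = -2879
Signed area = Σ/2 = -1439.5 (negative ⇒ clockwise traversal).

-1439.5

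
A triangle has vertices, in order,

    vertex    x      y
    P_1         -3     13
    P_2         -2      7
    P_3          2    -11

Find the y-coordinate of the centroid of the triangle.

Apply Gauss's area formula. First the cross-terms c_i = x_i·y_{i+1} − x_{i+1}·y_i:
  5, 8, -7  ⇒  2A = 6, A = 3.
Then Σ (y_i + y_{i+1})·c_i = 54, so ȳ = 54 / (6·3) = 3.

3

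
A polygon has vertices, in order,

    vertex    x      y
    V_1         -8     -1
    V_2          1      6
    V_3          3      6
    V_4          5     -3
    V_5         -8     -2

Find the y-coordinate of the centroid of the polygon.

151/210

Apply the surveyor's formula. First the cross-terms c_i = x_i·y_{i+1} − x_{i+1}·y_i:
  -47, -12, -39, -34, -8  ⇒  2A = -140, A = -70.
Then Σ (y_i + y_{i+1})·c_i = -302, so ȳ = -302 / (6·(-70)) = 151/210.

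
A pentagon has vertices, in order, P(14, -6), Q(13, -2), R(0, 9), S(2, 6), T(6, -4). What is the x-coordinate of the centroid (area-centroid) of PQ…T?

Apply the shoelace formula. First the cross-terms c_i = x_i·y_{i+1} − x_{i+1}·y_i:
  50, 117, -18, -44, 20  ⇒  2A = 125, A = 62.5.
Then Σ (x_i + x_{i+1})·c_i = 2883, so x̄ = 2883 / (6·62.5) = 7.688.

7.688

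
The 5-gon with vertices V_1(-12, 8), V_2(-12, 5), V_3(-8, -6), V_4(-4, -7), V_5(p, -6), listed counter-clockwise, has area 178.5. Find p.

15

The doubled signed area Σ (x_i y_{i+1} − x_{i+1} y_i) is linear in p.
With p=0 it equals 132; the coefficient of p is 15 (from the two edges through V_5).
So 15·p + 132 = 2·178.5 = 357 ⇒ p = 15.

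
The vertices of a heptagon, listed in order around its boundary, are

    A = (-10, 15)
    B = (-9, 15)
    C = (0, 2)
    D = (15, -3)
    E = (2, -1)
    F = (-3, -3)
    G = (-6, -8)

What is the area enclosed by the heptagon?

122.5

Cross-terms: -15, -18, -30, -9, -9, 6, -170  ⇒  Σ = -245
Area = |Σ|/2 = 122.5.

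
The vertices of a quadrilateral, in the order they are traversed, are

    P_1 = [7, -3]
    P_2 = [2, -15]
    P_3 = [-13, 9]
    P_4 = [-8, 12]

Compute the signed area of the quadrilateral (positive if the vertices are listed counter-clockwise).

Apply the shoelace (surveyor's) formula: 2A = Σ (x_i·y_{i+1} − x_{i+1}·y_i), indices taken mod 4.
Σ = (-99) + (-177) + (-84) + (-60) = -420
Signed area = Σ/2 = -210 (negative ⇒ clockwise traversal).

-210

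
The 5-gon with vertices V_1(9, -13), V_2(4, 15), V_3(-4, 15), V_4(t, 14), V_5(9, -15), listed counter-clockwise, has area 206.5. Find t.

The doubled signed area Σ (x_i y_{i+1} − x_{i+1} y_i) is linear in t.
With t=0 it equals 143; the coefficient of t is -30 (from the two edges through V_4).
So -30·t + 143 = 2·206.5 = 413 ⇒ t = -9.

-9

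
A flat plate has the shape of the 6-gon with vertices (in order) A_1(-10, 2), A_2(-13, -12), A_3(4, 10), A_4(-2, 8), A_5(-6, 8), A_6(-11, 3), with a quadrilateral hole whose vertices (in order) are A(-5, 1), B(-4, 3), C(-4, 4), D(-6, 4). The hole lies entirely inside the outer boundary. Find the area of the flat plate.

109.5

Outer boundary:
Apply the shoelace (surveyor's) formula: 2A = Σ (x_i·y_{i+1} − x_{i+1}·y_i), indices taken mod 6.
Σ = (146) + (-82) + (52) + (32) + (70) + (8) = 226
Area = |Σ|/2 = 113.
Hole:
Cross-terms: -11, -4, 8, 14  ⇒  Σ = 7
Area = |Σ|/2 = 3.5.
Net area = 113 − 3.5 = 109.5.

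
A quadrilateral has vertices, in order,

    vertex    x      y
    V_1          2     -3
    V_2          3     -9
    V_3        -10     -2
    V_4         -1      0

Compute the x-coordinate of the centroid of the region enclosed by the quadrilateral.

-163/78

Apply the shoelace (surveyor's) formula. First the cross-terms c_i = x_i·y_{i+1} − x_{i+1}·y_i:
  -9, -96, -2, 3  ⇒  2A = -104, A = -52.
Then Σ (x_i + x_{i+1})·c_i = 652, so x̄ = 652 / (6·(-52)) = -163/78.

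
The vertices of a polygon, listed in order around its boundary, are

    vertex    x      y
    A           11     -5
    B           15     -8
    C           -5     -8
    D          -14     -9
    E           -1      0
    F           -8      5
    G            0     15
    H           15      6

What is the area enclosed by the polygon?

Apply Gauss's area formula: 2A = Σ (x_i·y_{i+1} − x_{i+1}·y_i), indices taken mod 8.
Σ = (-13) + (-160) + (-67) + (-9) + (-5) + (-120) + (-225) + (-141) = -740
Area = |Σ|/2 = 370.

370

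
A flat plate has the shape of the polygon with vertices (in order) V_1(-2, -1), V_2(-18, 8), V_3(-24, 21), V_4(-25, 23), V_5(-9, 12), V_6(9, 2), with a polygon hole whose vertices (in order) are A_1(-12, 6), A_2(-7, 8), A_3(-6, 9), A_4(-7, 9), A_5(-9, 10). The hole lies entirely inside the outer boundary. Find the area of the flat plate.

227

Outer boundary:
V_1→V_2: (-2)(8) − (-18)(-1) = -34
V_2→V_3: (-18)(21) − (-24)(8) = -186
V_3→V_4: (-24)(23) − (-25)(21) = -27
V_4→V_5: (-25)(12) − (-9)(23) = -93
V_5→V_6: (-9)(2) − (9)(12) = -126
V_6→V_1: (9)(-1) − (-2)(2) = -5
Σ = -471
Area = |Σ|/2 = 235.5.
Hole:
Apply the shoelace (surveyor's) formula: 2A = Σ (x_i·y_{i+1} − x_{i+1}·y_i), indices taken mod 5.
Cross-terms: -54, -15, 9, 11, 66  ⇒  Σ = 17
Area = |Σ|/2 = 8.5.
Net area = 235.5 − 8.5 = 227.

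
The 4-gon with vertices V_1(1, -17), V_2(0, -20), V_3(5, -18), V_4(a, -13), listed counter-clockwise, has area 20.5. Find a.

13

The doubled signed area Σ (x_i y_{i+1} − x_{i+1} y_i) is linear in a.
With a=0 it equals 28; the coefficient of a is 1 (from the two edges through V_4).
So 1·a + 28 = 2·20.5 = 41 ⇒ a = 13.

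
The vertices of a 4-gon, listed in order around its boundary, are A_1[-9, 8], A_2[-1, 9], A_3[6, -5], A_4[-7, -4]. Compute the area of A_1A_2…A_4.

136.5

Σ = (-73) + (-49) + (-59) + (-92) = -273
Area = |Σ|/2 = 136.5.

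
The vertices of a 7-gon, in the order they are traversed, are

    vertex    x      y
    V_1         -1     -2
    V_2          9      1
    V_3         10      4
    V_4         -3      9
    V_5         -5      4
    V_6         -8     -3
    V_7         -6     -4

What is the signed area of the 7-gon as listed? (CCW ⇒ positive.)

123.5

Apply Gauss's area formula: 2A = Σ (x_i·y_{i+1} − x_{i+1}·y_i), indices taken mod 7.
Cross-terms: 17, 26, 102, 33, 47, 14, 8  ⇒  Σ = 247
Signed area = Σ/2 = 123.5 (positive ⇒ counter-clockwise traversal).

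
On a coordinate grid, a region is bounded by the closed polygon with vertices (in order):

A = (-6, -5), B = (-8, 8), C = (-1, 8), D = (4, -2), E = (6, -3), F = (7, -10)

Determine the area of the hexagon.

154

Σ = (-88) + (-56) + (-30) + (0) + (-39) + (-95) = -308
Area = |Σ|/2 = 154.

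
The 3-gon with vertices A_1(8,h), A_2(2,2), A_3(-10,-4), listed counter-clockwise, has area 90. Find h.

-10

The doubled signed area Σ (x_i y_{i+1} − x_{i+1} y_i) is linear in h.
With h=0 it equals 60; the coefficient of h is -12 (from the two edges through A_1).
So -12·h + 60 = 2·90 = 180 ⇒ h = -10.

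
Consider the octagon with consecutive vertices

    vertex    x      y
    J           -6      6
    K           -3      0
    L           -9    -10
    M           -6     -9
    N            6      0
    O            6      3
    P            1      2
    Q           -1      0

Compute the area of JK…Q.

73

Cross-terms: 18, 30, 21, 54, 18, 9, 2, -6  ⇒  Σ = 146
Area = |Σ|/2 = 73.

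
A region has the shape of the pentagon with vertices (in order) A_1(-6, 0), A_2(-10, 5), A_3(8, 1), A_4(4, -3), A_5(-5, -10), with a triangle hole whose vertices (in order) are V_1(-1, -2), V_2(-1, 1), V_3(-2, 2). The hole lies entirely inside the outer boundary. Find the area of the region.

Outer boundary:
Cross-terms: -30, -50, -28, -55, -60  ⇒  Σ = -223
Area = |Σ|/2 = 111.5.
Hole:
Apply the shoelace (surveyor's) formula: 2A = Σ (x_i·y_{i+1} − x_{i+1}·y_i), indices taken mod 3.
Cross-terms: -3, 0, 6  ⇒  Σ = 3
Area = |Σ|/2 = 1.5.
Net area = 111.5 − 1.5 = 110.

110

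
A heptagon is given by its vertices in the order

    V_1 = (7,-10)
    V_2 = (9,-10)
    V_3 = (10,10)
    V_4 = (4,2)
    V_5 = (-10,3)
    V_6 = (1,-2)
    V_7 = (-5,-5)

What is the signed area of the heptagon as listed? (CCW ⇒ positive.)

V_1→V_2: (7)(-10) − (9)(-10) = 20
V_2→V_3: (9)(10) − (10)(-10) = 190
V_3→V_4: (10)(2) − (4)(10) = -20
V_4→V_5: (4)(3) − (-10)(2) = 32
V_5→V_6: (-10)(-2) − (1)(3) = 17
V_6→V_7: (1)(-5) − (-5)(-2) = -15
V_7→V_1: (-5)(-10) − (7)(-5) = 85
Σ = 309
Signed area = Σ/2 = 154.5 (positive ⇒ counter-clockwise traversal).

154.5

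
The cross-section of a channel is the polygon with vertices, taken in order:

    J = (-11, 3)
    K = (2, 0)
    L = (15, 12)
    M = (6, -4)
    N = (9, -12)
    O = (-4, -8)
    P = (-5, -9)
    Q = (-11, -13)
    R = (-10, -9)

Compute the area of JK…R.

234

Apply the shoelace (surveyor's) formula: 2A = Σ (x_i·y_{i+1} − x_{i+1}·y_i), indices taken mod 9.
J→K: (-11)(0) − (2)(3) = -6
K→L: (2)(12) − (15)(0) = 24
L→M: (15)(-4) − (6)(12) = -132
M→N: (6)(-12) − (9)(-4) = -36
N→O: (9)(-8) − (-4)(-12) = -120
O→P: (-4)(-9) − (-5)(-8) = -4
P→Q: (-5)(-13) − (-11)(-9) = -34
Q→R: (-11)(-9) − (-10)(-13) = -31
R→J: (-10)(3) − (-11)(-9) = -129
Σ = -468
Area = |Σ|/2 = 234.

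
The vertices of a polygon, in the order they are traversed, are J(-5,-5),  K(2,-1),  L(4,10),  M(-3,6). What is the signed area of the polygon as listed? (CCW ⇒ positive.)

Apply the surveyor's formula: 2A = Σ (x_i·y_{i+1} − x_{i+1}·y_i), indices taken mod 4.
Cross-terms: 15, 24, 54, 45  ⇒  Σ = 138
Signed area = Σ/2 = 69 (positive ⇒ counter-clockwise traversal).

69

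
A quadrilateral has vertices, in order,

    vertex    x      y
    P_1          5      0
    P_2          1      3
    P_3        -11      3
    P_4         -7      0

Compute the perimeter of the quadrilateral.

34

|P_1P_2| = √((-4)² + (3)²) = √25 = 5
|P_2P_3| = √((-12)² + (0)²) = √144 = 12
|P_3P_4| = √((4)² + (-3)²) = √25 = 5
|P_4P_1| = √((12)² + (0)²) = √144 = 12
Perimeter = 5 + 12 + 5 + 12 = 34.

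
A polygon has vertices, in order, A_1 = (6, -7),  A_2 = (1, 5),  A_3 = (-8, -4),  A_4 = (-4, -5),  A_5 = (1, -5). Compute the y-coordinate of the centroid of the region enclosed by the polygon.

Apply the surveyor's formula. First the cross-terms c_i = x_i·y_{i+1} − x_{i+1}·y_i:
  37, 36, 24, 25, 23  ⇒  2A = 145, A = 72.5.
Then Σ (y_i + y_{i+1})·c_i = -780, so ȳ = -780 / (6·72.5) = -52/29.

-52/29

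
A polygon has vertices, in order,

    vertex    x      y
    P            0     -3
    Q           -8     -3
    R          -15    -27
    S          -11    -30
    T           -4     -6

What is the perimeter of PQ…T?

|PQ| = √((-8)² + (0)²) = √64 = 8
|QR| = √((-7)² + (-24)²) = √625 = 25
|RS| = √((4)² + (-3)²) = √25 = 5
|ST| = √((7)² + (24)²) = √625 = 25
|TP| = √((4)² + (3)²) = √25 = 5
Perimeter = 8 + 25 + 5 + 25 + 5 = 68.

68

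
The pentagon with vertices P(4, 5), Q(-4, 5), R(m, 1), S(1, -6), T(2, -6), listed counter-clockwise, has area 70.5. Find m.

-6

Write out the shoelace sum; only the two edges meeting at R involve m:
2·Area = [((-4)·1 − m·5) + (m·(-6) − 1·1)] + 80
       = -11·m + 75 = 141
⇒ m = -6.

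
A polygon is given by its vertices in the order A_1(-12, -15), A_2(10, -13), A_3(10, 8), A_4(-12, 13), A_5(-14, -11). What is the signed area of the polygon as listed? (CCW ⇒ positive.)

Apply the surveyor's formula: 2A = Σ (x_i·y_{i+1} − x_{i+1}·y_i), indices taken mod 5.
A_1→A_2: (-12)(-13) − (10)(-15) = 306
A_2→A_3: (10)(8) − (10)(-13) = 210
A_3→A_4: (10)(13) − (-12)(8) = 226
A_4→A_5: (-12)(-11) − (-14)(13) = 314
A_5→A_1: (-14)(-15) − (-12)(-11) = 78
Σ = 1134
Signed area = Σ/2 = 567 (positive ⇒ counter-clockwise traversal).

567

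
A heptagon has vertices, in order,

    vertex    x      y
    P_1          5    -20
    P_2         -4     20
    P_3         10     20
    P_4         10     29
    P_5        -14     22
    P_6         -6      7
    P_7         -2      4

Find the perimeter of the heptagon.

136

|P_1P_2| = √((-9)² + (40)²) = √1681 = 41
|P_2P_3| = √((14)² + (0)²) = √196 = 14
|P_3P_4| = √((0)² + (9)²) = √81 = 9
|P_4P_5| = √((-24)² + (-7)²) = √625 = 25
|P_5P_6| = √((8)² + (-15)²) = √289 = 17
|P_6P_7| = √((4)² + (-3)²) = √25 = 5
|P_7P_1| = √((7)² + (-24)²) = √625 = 25
Perimeter = 41 + 14 + 9 + 25 + 17 + 5 + 25 = 136.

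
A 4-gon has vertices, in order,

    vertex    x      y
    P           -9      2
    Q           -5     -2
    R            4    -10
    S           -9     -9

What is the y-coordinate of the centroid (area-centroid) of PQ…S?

-797/139

Apply the shoelace (surveyor's) formula. First the cross-terms c_i = x_i·y_{i+1} − x_{i+1}·y_i:
  28, 58, -126, -99  ⇒  2A = -139, A = -69.5.
Then Σ (y_i + y_{i+1})·c_i = 2391, so ȳ = 2391 / (6·(-69.5)) = -797/139.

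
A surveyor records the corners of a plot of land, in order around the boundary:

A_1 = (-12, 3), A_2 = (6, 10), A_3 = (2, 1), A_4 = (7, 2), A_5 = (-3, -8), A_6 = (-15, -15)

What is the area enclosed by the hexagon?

252.5

Apply the shoelace (surveyor's) formula: 2A = Σ (x_i·y_{i+1} − x_{i+1}·y_i), indices taken mod 6.
Σ = (-138) + (-14) + (-3) + (-50) + (-75) + (-225) = -505
Area = |Σ|/2 = 252.5.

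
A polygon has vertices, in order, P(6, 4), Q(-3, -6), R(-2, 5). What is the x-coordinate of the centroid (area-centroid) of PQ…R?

1/3

Apply the shoelace (surveyor's) formula. First the cross-terms c_i = x_i·y_{i+1} − x_{i+1}·y_i:
  -24, -27, -38  ⇒  2A = -89, A = -44.5.
Then Σ (x_i + x_{i+1})·c_i = -89, so x̄ = -89 / (6·(-44.5)) = 1/3.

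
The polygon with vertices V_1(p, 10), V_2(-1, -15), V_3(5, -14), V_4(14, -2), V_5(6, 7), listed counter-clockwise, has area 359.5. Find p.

Write out the shoelace sum; only the two edges meeting at V_1 involve p:
2·Area = [(6·10 − p·7) + (p·(-15) − (-1)·10)] + 385
       = -22·p + 455 = 719
⇒ p = -12.

-12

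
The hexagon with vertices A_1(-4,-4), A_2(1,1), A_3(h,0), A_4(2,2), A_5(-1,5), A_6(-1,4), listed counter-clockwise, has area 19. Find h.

5

The doubled signed area Σ (x_i y_{i+1} − x_{i+1} y_i) is linear in h.
With h=0 it equals 33; the coefficient of h is 1 (from the two edges through A_3).
So 1·h + 33 = 2·19 = 38 ⇒ h = 5.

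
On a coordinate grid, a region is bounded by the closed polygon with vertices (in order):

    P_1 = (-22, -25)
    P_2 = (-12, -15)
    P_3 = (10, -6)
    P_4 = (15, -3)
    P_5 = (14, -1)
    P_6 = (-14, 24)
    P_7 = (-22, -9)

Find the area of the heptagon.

Apply the shoelace (surveyor's) formula: 2A = Σ (x_i·y_{i+1} − x_{i+1}·y_i), indices taken mod 7.
Cross-terms: 30, 222, 60, 27, 322, 654, 352  ⇒  Σ = 1667
Area = |Σ|/2 = 833.5.

833.5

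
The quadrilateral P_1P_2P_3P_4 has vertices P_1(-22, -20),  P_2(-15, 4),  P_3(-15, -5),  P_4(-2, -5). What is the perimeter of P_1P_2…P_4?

72

|P_1P_2| = √((7)² + (24)²) = √625 = 25
|P_2P_3| = √((0)² + (-9)²) = √81 = 9
|P_3P_4| = √((13)² + (0)²) = √169 = 13
|P_4P_1| = √((-20)² + (-15)²) = √625 = 25
Perimeter = 25 + 9 + 13 + 25 = 72.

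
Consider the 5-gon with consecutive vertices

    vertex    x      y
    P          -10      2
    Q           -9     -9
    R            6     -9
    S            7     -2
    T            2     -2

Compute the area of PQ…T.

134

Apply the shoelace formula: 2A = Σ (x_i·y_{i+1} − x_{i+1}·y_i), indices taken mod 5.
Σ = (108) + (135) + (51) + (-10) + (-16) = 268
Area = |Σ|/2 = 134.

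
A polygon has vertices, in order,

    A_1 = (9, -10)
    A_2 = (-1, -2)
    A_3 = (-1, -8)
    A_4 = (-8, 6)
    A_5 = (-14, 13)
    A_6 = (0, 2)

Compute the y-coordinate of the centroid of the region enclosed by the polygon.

Apply the shoelace formula. First the cross-terms c_i = x_i·y_{i+1} − x_{i+1}·y_i:
  -28, 6, -70, -20, -28, -18  ⇒  2A = -158, A = -79.
Then Σ (y_i + y_{i+1})·c_i = -240, so ȳ = -240 / (6·(-79)) = 40/79.

40/79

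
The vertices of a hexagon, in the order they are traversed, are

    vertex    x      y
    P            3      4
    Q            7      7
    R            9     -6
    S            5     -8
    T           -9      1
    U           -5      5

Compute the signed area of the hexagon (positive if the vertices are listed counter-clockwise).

Apply Gauss's area formula: 2A = Σ (x_i·y_{i+1} − x_{i+1}·y_i), indices taken mod 6.
P→Q: (3)(7) − (7)(4) = -7
Q→R: (7)(-6) − (9)(7) = -105
R→S: (9)(-8) − (5)(-6) = -42
S→T: (5)(1) − (-9)(-8) = -67
T→U: (-9)(5) − (-5)(1) = -40
U→P: (-5)(4) − (3)(5) = -35
Σ = -296
Signed area = Σ/2 = -148 (negative ⇒ clockwise traversal).

-148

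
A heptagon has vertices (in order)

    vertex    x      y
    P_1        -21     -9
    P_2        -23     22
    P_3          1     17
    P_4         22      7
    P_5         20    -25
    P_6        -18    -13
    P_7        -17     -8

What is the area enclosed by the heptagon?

Apply the shoelace formula: 2A = Σ (x_i·y_{i+1} − x_{i+1}·y_i), indices taken mod 7.
Σ = (-669) + (-413) + (-367) + (-690) + (-710) + (-77) + (-15) = -2941
Area = |Σ|/2 = 1470.5.

1470.5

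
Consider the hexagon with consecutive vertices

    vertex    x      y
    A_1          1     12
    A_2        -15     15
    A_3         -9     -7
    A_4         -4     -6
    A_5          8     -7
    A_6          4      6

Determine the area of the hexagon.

327.5

Σ = (195) + (240) + (26) + (76) + (76) + (42) = 655
Area = |Σ|/2 = 327.5.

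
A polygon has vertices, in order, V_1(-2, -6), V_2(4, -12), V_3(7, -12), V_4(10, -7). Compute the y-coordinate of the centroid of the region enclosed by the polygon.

-235/27

Apply Gauss's area formula. First the cross-terms c_i = x_i·y_{i+1} − x_{i+1}·y_i:
  48, 36, 71, -74  ⇒  2A = 81, A = 40.5.
Then Σ (y_i + y_{i+1})·c_i = -2115, so ȳ = -2115 / (6·40.5) = -235/27.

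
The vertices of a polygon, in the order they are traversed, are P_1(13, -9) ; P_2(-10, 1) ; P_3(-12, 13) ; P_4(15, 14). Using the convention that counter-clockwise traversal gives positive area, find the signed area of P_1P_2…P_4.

Apply the shoelace formula: 2A = Σ (x_i·y_{i+1} − x_{i+1}·y_i), indices taken mod 4.
Cross-terms: -77, -118, -363, -317  ⇒  Σ = -875
Signed area = Σ/2 = -437.5 (negative ⇒ clockwise traversal).

-437.5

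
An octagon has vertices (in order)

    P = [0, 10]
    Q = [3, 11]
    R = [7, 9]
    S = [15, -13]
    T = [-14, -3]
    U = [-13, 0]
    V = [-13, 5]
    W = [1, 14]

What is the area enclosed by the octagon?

407

Apply the surveyor's formula: 2A = Σ (x_i·y_{i+1} − x_{i+1}·y_i), indices taken mod 8.
P→Q: (0)(11) − (3)(10) = -30
Q→R: (3)(9) − (7)(11) = -50
R→S: (7)(-13) − (15)(9) = -226
S→T: (15)(-3) − (-14)(-13) = -227
T→U: (-14)(0) − (-13)(-3) = -39
U→V: (-13)(5) − (-13)(0) = -65
V→W: (-13)(14) − (1)(5) = -187
W→P: (1)(10) − (0)(14) = 10
Σ = -814
Area = |Σ|/2 = 407.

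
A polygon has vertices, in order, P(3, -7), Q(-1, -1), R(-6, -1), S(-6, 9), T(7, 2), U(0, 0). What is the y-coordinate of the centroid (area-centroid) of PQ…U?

2.7

Apply the surveyor's formula. First the cross-terms c_i = x_i·y_{i+1} − x_{i+1}·y_i:
  -10, -5, -60, -75, 0, 0  ⇒  2A = -150, A = -75.
Then Σ (y_i + y_{i+1})·c_i = -1215, so ȳ = -1215 / (6·(-75)) = 2.7.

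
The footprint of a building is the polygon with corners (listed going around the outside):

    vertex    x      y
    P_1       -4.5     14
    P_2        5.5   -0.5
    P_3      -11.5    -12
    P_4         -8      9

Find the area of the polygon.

208.75

Apply the shoelace (surveyor's) formula: 2A = Σ (x_i·y_{i+1} − x_{i+1}·y_i), indices taken mod 4.
P_1→P_2: (-4.5)(-0.5) − (5.5)(14) = -74.75
P_2→P_3: (5.5)(-12) − (-11.5)(-0.5) = -71.75
P_3→P_4: (-11.5)(9) − (-8)(-12) = -199.5
P_4→P_1: (-8)(14) − (-4.5)(9) = -71.5
Σ = -417.5
Area = |Σ|/2 = 208.75.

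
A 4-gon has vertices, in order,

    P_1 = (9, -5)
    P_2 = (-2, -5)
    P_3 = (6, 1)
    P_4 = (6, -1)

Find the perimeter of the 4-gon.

|P_1P_2| = √((-11)² + (0)²) = √121 = 11
|P_2P_3| = √((8)² + (6)²) = √100 = 10
|P_3P_4| = √((0)² + (-2)²) = √4 = 2
|P_4P_1| = √((3)² + (-4)²) = √25 = 5
Perimeter = 11 + 10 + 2 + 5 = 28.

28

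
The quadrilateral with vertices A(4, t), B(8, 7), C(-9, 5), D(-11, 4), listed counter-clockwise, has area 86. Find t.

-2

Write out the shoelace sum; only the two edges meeting at A involve t:
2·Area = [((-11)·t − 4·4) + (4·7 − 8·t)] + 122
       = -19·t + 134 = 172
⇒ t = -2.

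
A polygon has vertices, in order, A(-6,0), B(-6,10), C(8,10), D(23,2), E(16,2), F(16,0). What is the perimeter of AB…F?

72

|AB| = √((0)² + (10)²) = √100 = 10
|BC| = √((14)² + (0)²) = √196 = 14
|CD| = √((15)² + (-8)²) = √289 = 17
|DE| = √((-7)² + (0)²) = √49 = 7
|EF| = √((0)² + (-2)²) = √4 = 2
|FA| = √((-22)² + (0)²) = √484 = 22
Perimeter = 10 + 14 + 17 + 7 + 2 + 22 = 72.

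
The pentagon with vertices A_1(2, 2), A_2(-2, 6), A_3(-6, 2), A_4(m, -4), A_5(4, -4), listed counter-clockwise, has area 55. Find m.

-1

The doubled signed area Σ (x_i y_{i+1} − x_{i+1} y_i) is linear in m.
With m=0 it equals 104; the coefficient of m is -6 (from the two edges through A_4).
So -6·m + 104 = 2·55 = 110 ⇒ m = -1.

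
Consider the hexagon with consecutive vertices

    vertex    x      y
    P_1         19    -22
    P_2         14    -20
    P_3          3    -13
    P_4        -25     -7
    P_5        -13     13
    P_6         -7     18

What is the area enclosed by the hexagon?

Apply the shoelace formula: 2A = Σ (x_i·y_{i+1} − x_{i+1}·y_i), indices taken mod 6.
Σ = (-72) + (-122) + (-346) + (-416) + (-143) + (-188) = -1287
Area = |Σ|/2 = 643.5.

643.5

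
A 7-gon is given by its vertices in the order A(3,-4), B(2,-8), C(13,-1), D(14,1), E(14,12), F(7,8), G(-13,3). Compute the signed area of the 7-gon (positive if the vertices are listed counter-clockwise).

231.5

Apply the shoelace formula: 2A = Σ (x_i·y_{i+1} − x_{i+1}·y_i), indices taken mod 7.
A→B: (3)(-8) − (2)(-4) = -16
B→C: (2)(-1) − (13)(-8) = 102
C→D: (13)(1) − (14)(-1) = 27
D→E: (14)(12) − (14)(1) = 154
E→F: (14)(8) − (7)(12) = 28
F→G: (7)(3) − (-13)(8) = 125
G→A: (-13)(-4) − (3)(3) = 43
Σ = 463
Signed area = Σ/2 = 231.5 (positive ⇒ counter-clockwise traversal).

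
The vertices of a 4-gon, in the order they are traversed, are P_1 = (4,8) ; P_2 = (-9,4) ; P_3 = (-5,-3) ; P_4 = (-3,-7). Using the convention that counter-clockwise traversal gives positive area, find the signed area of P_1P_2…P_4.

Apply Gauss's area formula: 2A = Σ (x_i·y_{i+1} − x_{i+1}·y_i), indices taken mod 4.
P_1→P_2: (4)(4) − (-9)(8) = 88
P_2→P_3: (-9)(-3) − (-5)(4) = 47
P_3→P_4: (-5)(-7) − (-3)(-3) = 26
P_4→P_1: (-3)(8) − (4)(-7) = 4
Σ = 165
Signed area = Σ/2 = 82.5 (positive ⇒ counter-clockwise traversal).

82.5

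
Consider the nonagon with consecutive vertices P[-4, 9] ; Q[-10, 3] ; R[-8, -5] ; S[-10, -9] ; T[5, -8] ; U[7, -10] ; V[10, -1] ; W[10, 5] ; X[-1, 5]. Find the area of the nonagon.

262

Apply the shoelace formula: 2A = Σ (x_i·y_{i+1} − x_{i+1}·y_i), indices taken mod 9.
P→Q: (-4)(3) − (-10)(9) = 78
Q→R: (-10)(-5) − (-8)(3) = 74
R→S: (-8)(-9) − (-10)(-5) = 22
S→T: (-10)(-8) − (5)(-9) = 125
T→U: (5)(-10) − (7)(-8) = 6
U→V: (7)(-1) − (10)(-10) = 93
V→W: (10)(5) − (10)(-1) = 60
W→X: (10)(5) − (-1)(5) = 55
X→P: (-1)(9) − (-4)(5) = 11
Σ = 524
Area = |Σ|/2 = 262.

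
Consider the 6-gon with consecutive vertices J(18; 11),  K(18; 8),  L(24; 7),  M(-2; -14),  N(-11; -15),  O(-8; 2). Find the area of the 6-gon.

416

Apply Gauss's area formula: 2A = Σ (x_i·y_{i+1} − x_{i+1}·y_i), indices taken mod 6.
Σ = (-54) + (-66) + (-322) + (-124) + (-142) + (-124) = -832
Area = |Σ|/2 = 416.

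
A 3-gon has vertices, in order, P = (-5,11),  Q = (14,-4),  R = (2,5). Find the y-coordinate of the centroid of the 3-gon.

Apply the surveyor's formula. First the cross-terms c_i = x_i·y_{i+1} − x_{i+1}·y_i:
  -134, 78, 47  ⇒  2A = -9, A = -4.5.
Then Σ (y_i + y_{i+1})·c_i = -108, so ȳ = -108 / (6·(-4.5)) = 4.

4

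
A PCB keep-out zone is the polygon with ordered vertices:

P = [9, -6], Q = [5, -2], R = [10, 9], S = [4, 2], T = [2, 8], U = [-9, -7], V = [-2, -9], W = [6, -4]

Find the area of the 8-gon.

138

Cross-terms: 12, 65, -16, 28, 58, 67, 62, 0  ⇒  Σ = 276
Area = |Σ|/2 = 138.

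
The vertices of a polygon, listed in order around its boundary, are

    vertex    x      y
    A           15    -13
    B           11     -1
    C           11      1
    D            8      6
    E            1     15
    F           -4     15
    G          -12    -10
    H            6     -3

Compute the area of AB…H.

Apply Gauss's area formula: 2A = Σ (x_i·y_{i+1} − x_{i+1}·y_i), indices taken mod 8.
A→B: (15)(-1) − (11)(-13) = 128
B→C: (11)(1) − (11)(-1) = 22
C→D: (11)(6) − (8)(1) = 58
D→E: (8)(15) − (1)(6) = 114
E→F: (1)(15) − (-4)(15) = 75
F→G: (-4)(-10) − (-12)(15) = 220
G→H: (-12)(-3) − (6)(-10) = 96
H→A: (6)(-13) − (15)(-3) = -33
Σ = 680
Area = |Σ|/2 = 340.

340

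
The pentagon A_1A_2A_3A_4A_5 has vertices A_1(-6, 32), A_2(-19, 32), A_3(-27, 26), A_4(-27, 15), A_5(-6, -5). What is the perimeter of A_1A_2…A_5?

|A_1A_2| = √((-13)² + (0)²) = √169 = 13
|A_2A_3| = √((-8)² + (-6)²) = √100 = 10
|A_3A_4| = √((0)² + (-11)²) = √121 = 11
|A_4A_5| = √((21)² + (-20)²) = √841 = 29
|A_5A_1| = √((0)² + (37)²) = √1369 = 37
Perimeter = 13 + 10 + 11 + 29 + 37 = 100.

100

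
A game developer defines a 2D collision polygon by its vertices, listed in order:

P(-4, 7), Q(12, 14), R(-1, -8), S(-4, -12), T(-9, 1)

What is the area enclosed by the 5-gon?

Apply the shoelace formula: 2A = Σ (x_i·y_{i+1} − x_{i+1}·y_i), indices taken mod 5.
P→Q: (-4)(14) − (12)(7) = -140
Q→R: (12)(-8) − (-1)(14) = -82
R→S: (-1)(-12) − (-4)(-8) = -20
S→T: (-4)(1) − (-9)(-12) = -112
T→P: (-9)(7) − (-4)(1) = -59
Σ = -413
Area = |Σ|/2 = 206.5.

206.5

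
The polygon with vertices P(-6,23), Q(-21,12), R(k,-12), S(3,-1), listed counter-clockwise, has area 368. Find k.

Write out the shoelace sum; only the two edges meeting at R involve k:
2·Area = [((-21)·(-12) − k·12) + (k·(-1) − 3·(-12))] + 474
       = -13·k + 762 = 736
⇒ k = 2.

2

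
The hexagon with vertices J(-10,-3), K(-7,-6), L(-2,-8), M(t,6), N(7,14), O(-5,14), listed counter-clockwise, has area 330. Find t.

The doubled signed area Σ (x_i y_{i+1} − x_{i+1} y_i) is linear in t.
With t=0 it equals 352; the coefficient of t is 22 (from the two edges through M).
So 22·t + 352 = 2·330 = 660 ⇒ t = 14.

14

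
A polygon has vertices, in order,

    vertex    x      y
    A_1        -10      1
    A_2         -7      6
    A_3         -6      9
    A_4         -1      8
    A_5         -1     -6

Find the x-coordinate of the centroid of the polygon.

Apply Gauss's area formula. First the cross-terms c_i = x_i·y_{i+1} − x_{i+1}·y_i:
  -53, -27, -39, 14, -61  ⇒  2A = -166, A = -83.
Then Σ (x_i + x_{i+1})·c_i = 2168, so x̄ = 2168 / (6·(-83)) = -1084/249.

-1084/249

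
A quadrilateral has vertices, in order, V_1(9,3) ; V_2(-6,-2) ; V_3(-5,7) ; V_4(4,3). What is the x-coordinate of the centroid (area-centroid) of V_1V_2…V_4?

-14/11

Apply the surveyor's formula. First the cross-terms c_i = x_i·y_{i+1} − x_{i+1}·y_i:
  0, -52, -43, -15  ⇒  2A = -110, A = -55.
Then Σ (x_i + x_{i+1})·c_i = 420, so x̄ = 420 / (6·(-55)) = -14/11.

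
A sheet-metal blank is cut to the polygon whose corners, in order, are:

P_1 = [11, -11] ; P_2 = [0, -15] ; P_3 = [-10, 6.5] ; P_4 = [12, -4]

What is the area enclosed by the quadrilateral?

220.5

Σ = (-165) + (-150) + (-38) + (-88) = -441
Area = |Σ|/2 = 220.5.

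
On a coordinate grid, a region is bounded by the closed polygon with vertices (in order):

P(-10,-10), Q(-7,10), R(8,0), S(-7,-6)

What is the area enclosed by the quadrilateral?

144

Apply the shoelace (surveyor's) formula: 2A = Σ (x_i·y_{i+1} − x_{i+1}·y_i), indices taken mod 4.
P→Q: (-10)(10) − (-7)(-10) = -170
Q→R: (-7)(0) − (8)(10) = -80
R→S: (8)(-6) − (-7)(0) = -48
S→P: (-7)(-10) − (-10)(-6) = 10
Σ = -288
Area = |Σ|/2 = 144.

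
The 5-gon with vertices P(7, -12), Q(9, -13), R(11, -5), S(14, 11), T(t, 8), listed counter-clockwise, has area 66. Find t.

Write out the shoelace sum; only the two edges meeting at T involve t:
2·Area = [(14·8 − t·11) + (t·(-12) − 7·8)] + 306
       = -23·t + 362 = 132
⇒ t = 10.

10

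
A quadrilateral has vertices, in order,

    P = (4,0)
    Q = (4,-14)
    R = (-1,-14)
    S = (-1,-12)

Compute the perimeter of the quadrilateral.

34

|PQ| = √((0)² + (-14)²) = √196 = 14
|QR| = √((-5)² + (0)²) = √25 = 5
|RS| = √((0)² + (2)²) = √4 = 2
|SP| = √((5)² + (12)²) = √169 = 13
Perimeter = 14 + 5 + 2 + 13 = 34.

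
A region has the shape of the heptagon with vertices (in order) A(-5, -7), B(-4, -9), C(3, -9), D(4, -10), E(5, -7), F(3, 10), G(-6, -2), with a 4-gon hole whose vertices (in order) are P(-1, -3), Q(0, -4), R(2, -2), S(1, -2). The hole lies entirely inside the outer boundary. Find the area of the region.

130

Outer boundary:
Apply the surveyor's formula: 2A = Σ (x_i·y_{i+1} − x_{i+1}·y_i), indices taken mod 7.
Σ = (17) + (63) + (6) + (22) + (71) + (54) + (32) = 265
Area = |Σ|/2 = 132.5.
Hole:
Apply the shoelace formula: 2A = Σ (x_i·y_{i+1} − x_{i+1}·y_i), indices taken mod 4.
Σ = (4) + (8) + (-2) + (-5) = 5
Area = |Σ|/2 = 2.5.
Net area = 132.5 − 2.5 = 130.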